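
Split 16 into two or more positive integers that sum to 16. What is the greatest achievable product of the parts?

324

Define prod[k] = max over 1≤i<k of i · max(k−i, prod[k−i]); the inner max lets the remainder stay uncut if that's better.
prod[2] = 1·max(1,0) = 1·1 = 1
prod[3] = 1·max(2,1) = 1·2 = 2
prod[4] = 2·max(2,1) = 2·2 = 4
prod[5] = 2·max(3,2) = 2·3 = 6
prod[6] = 3·max(3,2) = 3·3 = 9
prod[7] = 2·max(5,6) = 2·6 = 12
prod[8] = 2·max(6,9) = 2·9 = 18
prod[9] = 3·max(6,9) = 3·9 = 27
prod[10] = 2·max(8,18) = 2·18 = 36
prod[11] = 2·max(9,27) = 2·27 = 54
prod[12] = 3·max(9,27) = 3·27 = 81
prod[13] = 2·max(11,54) = 2·54 = 108
prod[14] = 2·max(12,81) = 2·81 = 162
prod[15] = 3·max(12,81) = 3·81 = 243
prod[16] = 2·max(14,162) = 2·162 = 324
One optimal split: 3 + 3 + 3 + 3 + 2 + 2; product 3·3·3·3·2·2 = 324.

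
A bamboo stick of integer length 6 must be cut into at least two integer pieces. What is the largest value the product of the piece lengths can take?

Define m[k] = max over 1≤i<k of i · max(k−i, m[k−i]); the inner max lets the remainder stay uncut if that's better.
m[2] = 1*max(1,0) = 1*1 = 1
m[3] = max(1*2, 2*1) = 2
m[4] = max(1*3, 2*2, 3*1) = 4
m[5] = max(1*4, 2*3, 3*2, 4*1) = 6
m[6] = max(1*6, 2*4, 3*3, 4*2, 5*1) = 9
One optimal split: 3 + 3; product 3*3 = 9.

9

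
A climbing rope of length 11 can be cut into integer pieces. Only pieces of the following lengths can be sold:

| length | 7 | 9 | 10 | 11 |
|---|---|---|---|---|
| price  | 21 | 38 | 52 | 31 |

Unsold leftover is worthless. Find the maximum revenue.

52

Consider every possible first cut. r[k] is the best of p[i]+r[k−i] over all sellable i≤k.
r[1] = 0
r[2] = 0
r[3] = 0
r[4] = 0
r[5] = 0
r[6] = 0
r[7] = 21
r[8] = 21
r[9] = max(21+0, 38+0) = 38
r[10] = max(21+0, 38+0, 52+0) = 52
r[11] = max(21+0, 38+0, 52+0, 31+0) = 52
One optimal cutting: pieces 10 with 1 meter of scrap → €52.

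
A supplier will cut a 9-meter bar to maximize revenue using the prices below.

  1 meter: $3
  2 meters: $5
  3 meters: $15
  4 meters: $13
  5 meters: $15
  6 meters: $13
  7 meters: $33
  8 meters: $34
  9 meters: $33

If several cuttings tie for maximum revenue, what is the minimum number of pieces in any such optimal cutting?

Consider every possible first cut. r[k] is the best of p[i]+r[k−i] over all sellable i≤k.
r[1] = 3
r[2] = 6  (first piece 1, then r[1]=3)
r[3] = 15
r[4] = 18  (first piece 1, then r[3]=15)
r[5] = 21  (first piece 1, then r[4]=18)
r[6] = 30  (first piece 3, then r[3]=15)
r[7] = 33  (first piece 1, then r[6]=30)
r[8] = 36  (first piece 1, then r[7]=33)
r[9] = 45  (first piece 3, then r[6]=30)
Maximum revenue is $45.
Now minimize piece count subject to staying optimal: for each k, pieces[k] = 1 + min over i with p[i]+r[k−i]=r[k] of pieces[k−i].
pieces[6] = 2
pieces[7] = 1
pieces[8] = 2
pieces[9] = 3

3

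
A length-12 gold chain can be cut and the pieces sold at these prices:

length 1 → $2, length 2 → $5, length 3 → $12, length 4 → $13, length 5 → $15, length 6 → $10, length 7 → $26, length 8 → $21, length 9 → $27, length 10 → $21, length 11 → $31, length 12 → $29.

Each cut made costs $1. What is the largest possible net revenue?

Let r[k] be the best obtainable value from length k. For each k, try every first piece i and keep the best of price[i] + r[k−i] minus the 1 cut fee when i<k.
r[1] = 2
r[2] = 5
r[3] = 12
r[4] = 13  (first piece 1, then r[3]=12)
r[5] = 16  (first piece 2, then r[3]=12)
r[6] = 23  (first piece 3, then r[3]=12)
r[7] = 26
r[8] = 27  (first piece 1, then r[7]=26)
r[9] = 34  (first piece 3, then r[6]=23)
r[10] = 37  (first piece 3, then r[7]=26)
r[11] = 38  (first piece 1, then r[10]=37)
r[12] = 45  (first piece 3, then r[9]=34)
One optimal plan: pieces 3 + 3 + 3 + 3 (3 cuts) → $48 − $3 = $45.

45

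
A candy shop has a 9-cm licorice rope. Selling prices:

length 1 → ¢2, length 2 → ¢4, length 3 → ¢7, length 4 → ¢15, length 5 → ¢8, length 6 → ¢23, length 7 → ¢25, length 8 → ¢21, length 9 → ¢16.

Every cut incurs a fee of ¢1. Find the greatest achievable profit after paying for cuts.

30

Let net[k] be the best obtainable value from length k. For each k, try every first piece i and keep the best of price[i] + net[k−i] minus the 1 cut fee when i<k.
net[1] = 2
net[2] = max(2+2-1, 4+0) = 4
net[3] = max(2+4-1, 4+2-1, 7+0) = 7
net[4] = max(2+7-1, 4+4-1, 7+2-1, 15+0) = 15
net[5] = max(2+15-1, 4+7-1, 7+4-1, 15+2-1, 8+0) = 16
net[6] = max(2+16-1, 4+15-1, 7+7-1, 15+4-1, 8+2-1, 23+0) = 23
net[7] = max(2+23-1, 4+16-1, 7+15-1, …, 23+2-1, 25+0) = 25
net[8] = max(2+25-1, 4+23-1, 7+16-1, …, 25+2-1, 21+0) = 29
net[9] = max(2+29-1, 4+25-1, 7+23-1, …, 21+2-1, 16+0) = 30
One optimal plan: pieces 4 + 4 + 1 (2 cuts) → ¢32 − ¢2 = ¢30.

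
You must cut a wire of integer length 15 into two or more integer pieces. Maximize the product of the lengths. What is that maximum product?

243

Let g[k] be the best product for length k (with at least one cut). For each first piece i, the rest contributes max(k−i, g[k−i]).
g[2] = 1·max(1,0) = 1·1 = 1
g[3] = max(1·2, 2·1) = 2
g[4] = max(1·3, 2·2, 3·1) = 4
g[5] = max(1·4, 2·3, 3·2, 4·1) = 6
g[6] = max(1·6, 2·4, 3·3, 4·2, 5·1) = 9
g[7] = max(1·9, 2·6, 3·4, 4·3, 5·2, 6·1) = 12
g[8] = max(1·12, 2·9, 3·6, …, 6·2, 7·1) = 18
g[9] = max(1·18, 2·12, 3·9, …, 7·2, 8·1) = 27
g[10] = max(1·27, 2·18, 3·12, …, 8·2, 9·1) = 36
g[11] = max(1·36, 2·27, 3·18, …, 9·2, 10·1) = 54
g[12] = max(1·54, 2·36, 3·27, …, 10·2, 11·1) = 81
g[13] = max(1·81, 2·54, 3·36, …, 11·2, 12·1) = 108
g[14] = max(1·108, 2·81, 3·54, …, 12·2, 13·1) = 162
g[15] = max(1·162, 2·108, 3·81, …, 13·2, 14·1) = 243
One optimal split: 3 + 3 + 3 + 3 + 3; product 3·3·3·3·3 = 243.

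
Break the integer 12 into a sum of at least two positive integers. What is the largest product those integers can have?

Let P[k] be the best product for length k (with at least one cut). For each first piece i, the rest contributes max(k−i, P[k−i]).
P[2] = 1·max(1,0) = 1·1 = 1
P[3] = max(1·2, 2·1) = 2
P[4] = max(1·3, 2·2, 3·1) = 4
P[5] = max(1·4, 2·3, 3·2, 4·1) = 6
P[6] = max(1·6, 2·4, 3·3, 4·2, 5·1) = 9
P[7] = max(1·9, 2·6, 3·4, 4·3, 5·2, 6·1) = 12
P[8] = max(1·12, 2·9, 3·6, …, 6·2, 7·1) = 18
P[9] = max(1·18, 2·12, 3·9, …, 7·2, 8·1) = 27
P[10] = max(1·27, 2·18, 3·12, …, 8·2, 9·1) = 36
P[11] = max(1·36, 2·27, 3·18, …, 9·2, 10·1) = 54
P[12] = max(1·54, 2·36, 3·27, …, 10·2, 11·1) = 81
One optimal split: 3 + 3 + 3 + 3; product 3·3·3·3 = 81.

81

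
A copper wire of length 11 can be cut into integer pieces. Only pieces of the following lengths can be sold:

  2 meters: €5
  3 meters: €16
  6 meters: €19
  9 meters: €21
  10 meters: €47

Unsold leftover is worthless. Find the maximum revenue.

53

Build r[k] bottom-up: r[k] = max over allowed piece i of (p[i] + r[k−i]).
r[1] = 0
r[2] = 5
r[3] = 16
r[4] = 16
r[5] = 21  (first piece 2, then r[3]=16)
r[6] = 32  (first piece 3, then r[3]=16)
r[7] = 32
r[8] = 37  (first piece 2, then r[6]=32)
r[9] = 48  (first piece 3, then r[6]=32)
r[10] = 48
r[11] = 53  (first piece 2, then r[9]=48)
One optimal cutting: 3 + 3 + 3 + 2 → €53.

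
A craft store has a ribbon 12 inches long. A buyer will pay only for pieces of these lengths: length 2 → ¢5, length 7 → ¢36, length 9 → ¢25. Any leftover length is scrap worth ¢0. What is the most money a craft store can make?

46

Consider every possible first cut. f[k] is the best of p[i]+f[k−i] over all sellable i≤k.
f[1] = 0
f[2] = 5
f[3] = 5
f[4] = 10  (first piece 2, then f[2]=5)
f[5] = 10
f[6] = 15  (first piece 2, then f[4]=10)
f[7] = 36
f[8] = 36
f[9] = 41  (first piece 2, then f[7]=36)
f[10] = 41
f[11] = 46  (first piece 2, then f[9]=41)
f[12] = 46
One optimal cutting: pieces 7 + 2 + 2 with 1 inch of scrap → ¢46.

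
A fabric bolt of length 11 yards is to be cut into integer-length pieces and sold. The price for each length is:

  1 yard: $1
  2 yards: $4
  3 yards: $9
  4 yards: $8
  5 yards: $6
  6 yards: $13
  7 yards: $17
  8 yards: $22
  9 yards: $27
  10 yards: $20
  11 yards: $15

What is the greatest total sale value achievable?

31

Let v[k] be the best obtainable value from length k. For each k, try every first piece i and keep the best of price[i] + v[k−i].
v[1] = 1
v[2] = 4
v[3] = 9
v[4] = 10  (first piece 1, then v[3]=9)
v[5] = 13  (first piece 2, then v[3]=9)
v[6] = 18  (first piece 3, then v[3]=9)
v[7] = 19  (first piece 1, then v[6]=18)
v[8] = 22  (first piece 2, then v[6]=18)
v[9] = 27  (first piece 3, then v[6]=18)
v[10] = 28  (first piece 1, then v[9]=27)
v[11] = 31  (first piece 2, then v[9]=27)
One optimal cutting: 3 + 3 + 3 + 2 → $9 + $9 + $9 + $4 = $31.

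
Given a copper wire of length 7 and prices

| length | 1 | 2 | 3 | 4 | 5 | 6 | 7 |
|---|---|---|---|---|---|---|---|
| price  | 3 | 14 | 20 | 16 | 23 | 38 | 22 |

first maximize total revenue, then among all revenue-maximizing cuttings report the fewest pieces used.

Consider every possible first cut. r[k] is the best of p[i]+r[k−i] over all sellable i≤k.
r[1] = 3
r[2] = max(3+3, 14+0) = 14
r[3] = max(3+14, 14+3, 20+0) = 20
r[4] = max(3+20, 14+14, 20+3, 16+0) = 28
r[5] = max(3+28, 14+20, 20+14, 16+3, 23+0) = 34
r[6] = max(3+34, 14+28, 20+20, 16+14, 23+3, 38+0) = 42
r[7] = max(3+42, 14+34, 20+28, …, 38+3, 22+0) = 48
Maximum revenue is €48.
Now minimize piece count subject to staying optimal: for each k, pieces[k] = 1 + min over i with p[i]+r[k−i]=r[k] of pieces[k−i].
pieces[4] = 2
pieces[5] = 2
pieces[6] = 3
pieces[7] = 3

3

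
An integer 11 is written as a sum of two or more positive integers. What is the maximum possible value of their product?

Define P[k] = max over 1≤i<k of i · max(k−i, P[k−i]); the inner max lets the remainder stay uncut if that's better.
P[2] = 1×max(1,0) = 1×1 = 1
P[3] = max(1×2, 2×1) = 2
P[4] = max(1×3, 2×2, 3×1) = 4
P[5] = max(1×4, 2×3, 3×2, 4×1) = 6
P[6] = max(1×6, 2×4, 3×3, 4×2, 5×1) = 9
P[7] = max(1×9, 2×6, 3×4, 4×3, 5×2, 6×1) = 12
P[8] = max(1×12, 2×9, 3×6, …, 6×2, 7×1) = 18
P[9] = max(1×18, 2×12, 3×9, …, 7×2, 8×1) = 27
P[10] = max(1×27, 2×18, 3×12, …, 8×2, 9×1) = 36
P[11] = max(1×36, 2×27, 3×18, …, 9×2, 10×1) = 54
One optimal split: 3 + 3 + 3 + 2; product 3×3×3×2 = 54.

54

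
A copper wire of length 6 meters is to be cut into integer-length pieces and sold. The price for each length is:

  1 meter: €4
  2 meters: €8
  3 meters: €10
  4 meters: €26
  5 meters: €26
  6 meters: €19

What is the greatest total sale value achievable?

Build R[k] bottom-up: R[k] = max over allowed piece i of (p[i] + R[k−i]).
R[1] = 4
R[2] = 8  (first piece 1, then R[1]=4)
R[3] = 12  (first piece 1, then R[2]=8)
R[4] = 26
R[5] = 30  (first piece 1, then R[4]=26)
R[6] = 34  (first piece 1, then R[5]=30)
One optimal cutting: 4 + 1 + 1 → €26 + €4 + €4 = €34.

34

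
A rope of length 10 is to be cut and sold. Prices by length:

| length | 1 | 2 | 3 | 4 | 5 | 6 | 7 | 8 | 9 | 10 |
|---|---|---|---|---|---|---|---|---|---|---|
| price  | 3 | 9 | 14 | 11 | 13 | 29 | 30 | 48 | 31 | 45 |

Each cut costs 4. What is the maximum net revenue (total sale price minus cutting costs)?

53

Build net[k] bottom-up: net[k] = max over allowed piece i of (p[i] + net[k−i]) − 4 per cut.
net[1] = 3
net[2] = max(3+3-4, 9+0) = 9
net[3] = max(3+9-4, 9+3-4, 14+0) = 14
net[4] = max(3+14-4, 9+9-4, 14+3-4, 11+0) = 14
net[5] = max(3+14-4, 9+14-4, 14+9-4, 11+3-4, 13+0) = 19
net[6] = max(3+19-4, 9+14-4, 14+14-4, 11+9-4, 13+3-4, 29+0) = 29
net[7] = max(3+29-4, 9+19-4, 14+14-4, …, 29+3-4, 30+0) = 30
net[8] = max(3+30-4, 9+29-4, 14+19-4, …, 30+3-4, 48+0) = 48
net[9] = max(3+48-4, 9+30-4, 14+29-4, …, 48+3-4, 31+0) = 47
net[10] = max(3+47-4, 9+48-4, 14+30-4, …, 31+3-4, 45+0) = 53
One optimal plan: pieces 8 + 2 (1 cut) → 57 − 4 = 53.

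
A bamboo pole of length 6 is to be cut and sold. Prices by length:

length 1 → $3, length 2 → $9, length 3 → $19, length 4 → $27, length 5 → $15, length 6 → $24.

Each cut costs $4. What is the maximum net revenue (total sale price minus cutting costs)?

34

Build net[k] bottom-up: net[k] = max over allowed piece i of (p[i] + net[k−i]) − 4 per cut.
net[1] = 3
net[2] = max(3+3-4, 9+0) = 9
net[3] = max(3+9-4, 9+3-4, 19+0) = 19
net[4] = max(3+19-4, 9+9-4, 19+3-4, 27+0) = 27
net[5] = max(3+27-4, 9+19-4, 19+9-4, 27+3-4, 15+0) = 26
net[6] = max(3+26-4, 9+27-4, 19+19-4, 27+9-4, 15+3-4, 24+0) = 34
One optimal plan: pieces 3 + 3 (1 cut) → $38 − $4 = $34.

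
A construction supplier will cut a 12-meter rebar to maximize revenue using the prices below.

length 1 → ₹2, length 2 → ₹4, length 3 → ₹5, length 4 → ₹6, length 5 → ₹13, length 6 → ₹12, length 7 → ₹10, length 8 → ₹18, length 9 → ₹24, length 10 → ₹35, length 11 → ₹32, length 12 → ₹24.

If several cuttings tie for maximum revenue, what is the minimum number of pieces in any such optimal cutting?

2

Build r[k] bottom-up: r[k] = max over allowed piece i of (p[i] + r[k−i]).
r[1] = 2
r[2] = max(2+2, 4+0) = 4
r[3] = max(2+4, 4+2, 5+0) = 6
r[4] = max(2+6, 4+4, 5+2, 6+0) = 8
r[5] = max(2+8, 4+6, 5+4, 6+2, 13+0) = 13
r[6] = max(2+13, 4+8, 5+6, 6+4, 13+2, 12+0) = 15
r[7] = max(2+15, 4+13, 5+8, …, 12+2, 10+0) = 17
r[8] = max(2+17, 4+15, 5+13, …, 10+2, 18+0) = 19
r[9] = max(2+19, 4+17, 5+15, …, 18+2, 24+0) = 24
r[10] = max(2+24, 4+19, 5+17, …, 24+2, 35+0) = 35
r[11] = max(2+35, 4+24, 5+19, …, 35+2, 32+0) = 37
r[12] = max(2+37, 4+35, 5+24, …, 32+2, 24+0) = 39
Maximum revenue is ₹39.
Now minimize piece count subject to staying optimal: for each k, pieces[k] = 1 + min over i with p[i]+r[k−i]=r[k] of pieces[k−i].
pieces[9] = 1
pieces[10] = 1
pieces[11] = 2
pieces[12] = 2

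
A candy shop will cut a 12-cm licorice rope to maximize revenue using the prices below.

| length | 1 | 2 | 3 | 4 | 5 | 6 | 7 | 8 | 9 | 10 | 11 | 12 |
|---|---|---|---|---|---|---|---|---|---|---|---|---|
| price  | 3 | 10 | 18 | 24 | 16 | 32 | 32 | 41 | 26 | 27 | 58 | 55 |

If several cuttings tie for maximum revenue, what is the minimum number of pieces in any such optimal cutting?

Let r[k] be the best obtainable value from length k. For each k, try every first piece i and keep the best of price[i] + r[k−i].
r[1] = 3
r[2] = max(3+3, 10+0) = 10
r[3] = max(3+10, 10+3, 18+0) = 18
r[4] = max(3+18, 10+10, 18+3, 24+0) = 24
r[5] = max(3+24, 10+18, 18+10, 24+3, 16+0) = 28
r[6] = max(3+28, 10+24, 18+18, 24+10, 16+3, 32+0) = 36
r[7] = max(3+36, 10+28, 18+24, …, 32+3, 32+0) = 42
r[8] = max(3+42, 10+36, 18+28, …, 32+3, 41+0) = 48
r[9] = max(3+48, 10+42, 18+36, …, 41+3, 26+0) = 54
r[10] = max(3+54, 10+48, 18+42, …, 26+3, 27+0) = 60
r[11] = max(3+60, 10+54, 18+48, …, 27+3, 58+0) = 66
r[12] = max(3+66, 10+60, 18+54, …, 58+3, 55+0) = 72
Maximum revenue is ¢72.
Now minimize piece count subject to staying optimal: for each k, pieces[k] = 1 + min over i with p[i]+r[k−i]=r[k] of pieces[k−i].
pieces[9] = 3
pieces[10] = 3
pieces[11] = 3
pieces[12] = 3

3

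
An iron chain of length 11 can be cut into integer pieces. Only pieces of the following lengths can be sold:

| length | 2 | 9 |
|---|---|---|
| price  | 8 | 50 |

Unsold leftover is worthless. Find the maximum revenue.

Build f[k] bottom-up: f[k] = max over allowed piece i of (p[i] + f[k−i]).
f[1] = 0
f[2] = 8
f[3] = 8
f[4] = 16  (first piece 2, then f[2]=8)
f[5] = 16
f[6] = 24  (first piece 2, then f[4]=16)
f[7] = 24
f[8] = 32  (first piece 2, then f[6]=24)
f[9] = max(8+24, 50+0) = 50
f[10] = max(8+32, 50+0) = 50
f[11] = max(8+50, 50+8) = 58
One optimal cutting: 9 + 2 → $58.

58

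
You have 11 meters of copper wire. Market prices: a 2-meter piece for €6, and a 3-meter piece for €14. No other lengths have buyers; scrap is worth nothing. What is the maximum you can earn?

Consider every possible first cut. r[k] is the best of p[i]+r[k−i] over all sellable i≤k.
r[1] = 0
r[2] = 6
r[3] = 14
r[4] = 14
r[5] = 20  (first piece 2, then r[3]=14)
r[6] = 28  (first piece 3, then r[3]=14)
r[7] = 28
r[8] = 34  (first piece 2, then r[6]=28)
r[9] = 42  (first piece 3, then r[6]=28)
r[10] = 42
r[11] = 48  (first piece 2, then r[9]=42)
One optimal cutting: 3 + 3 + 3 + 2 → €48.

48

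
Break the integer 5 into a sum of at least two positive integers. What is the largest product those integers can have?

Let g[k] be the best product for length k (with at least one cut). For each first piece i, the rest contributes max(k−i, g[k−i]).
g[2] = 1·max(1,0) = 1·1 = 1
g[3] = 1·max(2,1) = 1·2 = 2
g[4] = 2·max(2,1) = 2·2 = 4
g[5] = 2·max(3,2) = 2·3 = 6
One optimal split: 3 + 2; product 3·2 = 6.

6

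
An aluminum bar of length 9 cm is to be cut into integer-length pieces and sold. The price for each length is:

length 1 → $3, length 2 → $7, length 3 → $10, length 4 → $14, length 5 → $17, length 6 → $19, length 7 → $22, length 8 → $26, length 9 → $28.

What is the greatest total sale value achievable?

Let best[k] be the best obtainable value from length k. For each k, try every first piece i and keep the best of price[i] + best[k−i].
best[1] = 3
best[2] = max(3+3, 7+0) = 7
best[3] = max(3+7, 7+3, 10+0) = 10
best[4] = max(3+10, 7+7, 10+3, 14+0) = 14
best[5] = max(3+14, 7+10, 10+7, 14+3, 17+0) = 17
best[6] = max(3+17, 7+14, 10+10, 14+7, 17+3, 19+0) = 21
best[7] = max(3+21, 7+17, 10+14, …, 19+3, 22+0) = 24
best[8] = max(3+24, 7+21, 10+17, …, 22+3, 26+0) = 28
best[9] = max(3+28, 7+24, 10+21, …, 26+3, 28+0) = 31
One optimal cutting: 2 + 2 + 2 + 2 + 1 → $7 + $7 + $7 + $7 + $3 = $31.

31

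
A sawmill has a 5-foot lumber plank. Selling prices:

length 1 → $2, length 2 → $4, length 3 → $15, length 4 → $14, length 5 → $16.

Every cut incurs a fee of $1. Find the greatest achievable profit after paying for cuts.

Build v[k] bottom-up: v[k] = max over allowed piece i of (p[i] + v[k−i]) − 1 per cut.
v[1] = 2
v[2] = 4
v[3] = 15
v[4] = 16  (first piece 1, then v[3]=15)
v[5] = 18  (first piece 2, then v[3]=15)
One optimal plan: pieces 3 + 2 (1 cut) → $19 − $1 = $18.

18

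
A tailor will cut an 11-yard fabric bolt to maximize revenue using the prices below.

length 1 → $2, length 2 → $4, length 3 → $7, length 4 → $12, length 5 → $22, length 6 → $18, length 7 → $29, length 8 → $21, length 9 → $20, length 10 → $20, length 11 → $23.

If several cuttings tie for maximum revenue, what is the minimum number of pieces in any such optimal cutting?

Build r[k] bottom-up: r[k] = max over allowed piece i of (p[i] + r[k−i]).
r[1] = 2
r[2] = max(2+2, 4+0) = 4
r[3] = max(2+4, 4+2, 7+0) = 7
r[4] = max(2+7, 4+4, 7+2, 12+0) = 12
r[5] = max(2+12, 4+7, 7+4, 12+2, 22+0) = 22
r[6] = max(2+22, 4+12, 7+7, 12+4, 22+2, 18+0) = 24
r[7] = max(2+24, 4+22, 7+12, …, 18+2, 29+0) = 29
r[8] = max(2+29, 4+24, 7+22, …, 29+2, 21+0) = 31
r[9] = max(2+31, 4+29, 7+24, …, 21+2, 20+0) = 34
r[10] = max(2+34, 4+31, 7+29, …, 20+2, 20+0) = 44
r[11] = max(2+44, 4+34, 7+31, …, 20+2, 23+0) = 46
Maximum revenue is $46.
Now minimize piece count subject to staying optimal: for each k, pieces[k] = 1 + min over i with p[i]+r[k−i]=r[k] of pieces[k−i].
pieces[8] = 2
pieces[9] = 2
pieces[10] = 2
pieces[11] = 3

3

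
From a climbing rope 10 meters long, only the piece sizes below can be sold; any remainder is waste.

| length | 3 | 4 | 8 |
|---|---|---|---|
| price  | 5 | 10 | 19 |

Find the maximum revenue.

20

Let f[k] be the best obtainable value from length k. For each k, try every first piece i and keep the best of price[i] + f[k−i].
f[1] = 0
f[2] = 0
f[3] = 5
f[4] = 10
f[5] = 10
f[6] = 10
f[7] = 15  (first piece 3, then f[4]=10)
f[8] = 20  (first piece 4, then f[4]=10)
f[9] = 20
f[10] = 20
One optimal cutting: pieces 4 + 4 with 2 meters of scrap → €20.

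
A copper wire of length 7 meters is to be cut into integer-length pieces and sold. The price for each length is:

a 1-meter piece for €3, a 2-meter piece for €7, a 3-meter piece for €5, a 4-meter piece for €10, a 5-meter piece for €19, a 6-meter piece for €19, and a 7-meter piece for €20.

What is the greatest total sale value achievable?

26

Let r[k] be the best obtainable value from length k. For each k, try every first piece i and keep the best of price[i] + r[k−i].
r[1] = 3
r[2] = 7
r[3] = 10  (first piece 1, then r[2]=7)
r[4] = 14  (first piece 2, then r[2]=7)
r[5] = 19
r[6] = 22  (first piece 1, then r[5]=19)
r[7] = 26  (first piece 2, then r[5]=19)
One optimal cutting: 5 + 2 → €19 + €7 = €26.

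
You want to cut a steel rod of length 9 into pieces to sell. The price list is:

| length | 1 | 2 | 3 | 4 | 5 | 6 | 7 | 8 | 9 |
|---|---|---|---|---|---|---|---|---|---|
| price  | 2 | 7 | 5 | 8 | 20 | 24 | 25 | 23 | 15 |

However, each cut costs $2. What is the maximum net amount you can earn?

Build v[k] bottom-up: v[k] = max over allowed piece i of (p[i] + v[k−i]) − 2 per cut.
v[1] = 2
v[2] = max(2+2-2, 7+0) = 7
v[3] = max(2+7-2, 7+2-2, 5+0) = 7
v[4] = max(2+7-2, 7+7-2, 5+2-2, 8+0) = 12
v[5] = max(2+12-2, 7+7-2, 5+7-2, 8+2-2, 20+0) = 20
v[6] = max(2+20-2, 7+12-2, 5+7-2, 8+7-2, 20+2-2, 24+0) = 24
v[7] = max(2+24-2, 7+20-2, 5+12-2, …, 24+2-2, 25+0) = 25
v[8] = max(2+25-2, 7+24-2, 5+20-2, …, 25+2-2, 23+0) = 29
v[9] = max(2+29-2, 7+25-2, 5+24-2, …, 23+2-2, 15+0) = 30
One optimal plan: pieces 5 + 2 + 2 (2 cuts) → $34 − $4 = $30.

30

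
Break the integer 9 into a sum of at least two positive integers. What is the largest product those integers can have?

27

Fill prod[k] for k=2..9: at each k try every first piece i and multiply by the better of (k−i) uncut or prod[k−i].
prod[2] = 1×max(1,0) = 1×1 = 1
prod[3] = 1×max(2,1) = 1×2 = 2
prod[4] = 2×max(2,1) = 2×2 = 4
prod[5] = 2×max(3,2) = 2×3 = 6
prod[6] = 3×max(3,2) = 3×3 = 9
prod[7] = 2×max(5,6) = 2×6 = 12
prod[8] = 2×max(6,9) = 2×9 = 18
prod[9] = 3×max(6,9) = 3×9 = 27
One optimal split: 3 + 3 + 3; product 3×3×3 = 27.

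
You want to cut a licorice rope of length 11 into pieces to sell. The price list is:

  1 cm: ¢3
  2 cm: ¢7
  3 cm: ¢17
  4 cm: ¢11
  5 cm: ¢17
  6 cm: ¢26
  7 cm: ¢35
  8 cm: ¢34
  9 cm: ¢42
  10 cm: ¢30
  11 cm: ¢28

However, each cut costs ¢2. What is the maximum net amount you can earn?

Consider every possible first cut. r[k] is the best of p[i]+r[k−i] over all sellable i≤k, charging 2 whenever i<k.
r[1] = 3
r[2] = max(3+3-2, 7+0) = 7
r[3] = max(3+7-2, 7+3-2, 17+0) = 17
r[4] = max(3+17-2, 7+7-2, 17+3-2, 11+0) = 18
r[5] = max(3+18-2, 7+17-2, 17+7-2, 11+3-2, 17+0) = 22
r[6] = max(3+22-2, 7+18-2, 17+17-2, 11+7-2, 17+3-2, 26+0) = 32
r[7] = max(3+32-2, 7+22-2, 17+18-2, …, 26+3-2, 35+0) = 35
r[8] = max(3+35-2, 7+32-2, 17+22-2, …, 35+3-2, 34+0) = 37
r[9] = max(3+37-2, 7+35-2, 17+32-2, …, 34+3-2, 42+0) = 47
r[10] = max(3+47-2, 7+37-2, 17+35-2, …, 42+3-2, 30+0) = 50
r[11] = max(3+50-2, 7+47-2, 17+37-2, …, 30+3-2, 28+0) = 52
One optimal plan: pieces 3 + 3 + 3 + 2 (3 cuts) → ¢58 − ¢6 = ¢52.

52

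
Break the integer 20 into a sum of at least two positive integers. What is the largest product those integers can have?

Define f[k] = max over 1≤i<k of i · max(k−i, f[k−i]); the inner max lets the remainder stay uncut if that's better.
f[2] = 1*max(1,0) = 1*1 = 1
f[3] = max(1*2, 2*1) = 2
f[4] = max(1*3, 2*2, 3*1) = 4
f[5] = max(1*4, 2*3, 3*2, 4*1) = 6
f[6] = max(1*6, 2*4, 3*3, 4*2, 5*1) = 9
f[7] = max(1*9, 2*6, 3*4, 4*3, 5*2, 6*1) = 12
f[8] = max(1*12, 2*9, 3*6, …, 6*2, 7*1) = 18
f[9] = max(1*18, 2*12, 3*9, …, 7*2, 8*1) = 27
f[10] = max(1*27, 2*18, 3*12, …, 8*2, 9*1) = 36
f[11] = max(1*36, 2*27, 3*18, …, 9*2, 10*1) = 54
f[12] = max(1*54, 2*36, 3*27, …, 10*2, 11*1) = 81
f[13] = max(1*81, 2*54, 3*36, …, 11*2, 12*1) = 108
f[14] = max(1*108, 2*81, 3*54, …, 12*2, 13*1) = 162
f[15] = max(1*162, 2*108, 3*81, …, 13*2, 14*1) = 243
f[16] = max(1*243, 2*162, 3*108, …, 14*2, 15*1) = 324
f[17] = max(1*324, 2*243, 3*162, …, 15*2, 16*1) = 486
f[18] = max(1*486, 2*324, 3*243, …, 16*2, 17*1) = 729
f[19] = max(1*729, 2*486, 3*324, …, 17*2, 18*1) = 972
f[20] = max(1*972, 2*729, 3*486, …, 18*2, 19*1) = 1458
One optimal split: 3 + 3 + 3 + 3 + 3 + 3 + 2; product 3*3*3*3*3*3*2 = 1458.

1458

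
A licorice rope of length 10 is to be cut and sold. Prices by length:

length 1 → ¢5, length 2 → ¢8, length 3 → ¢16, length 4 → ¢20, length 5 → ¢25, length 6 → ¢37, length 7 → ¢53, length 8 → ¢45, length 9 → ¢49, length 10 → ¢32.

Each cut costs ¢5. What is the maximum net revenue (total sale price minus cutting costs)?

64

Let v[k] be the best obtainable value from length k. For each k, try every first piece i and keep the best of price[i] + v[k−i] minus the 5 cut fee when i<k.
v[1] = 5
v[2] = max(5+5-5, 8+0) = 8
v[3] = max(5+8-5, 8+5-5, 16+0) = 16
v[4] = max(5+16-5, 8+8-5, 16+5-5, 20+0) = 20
v[5] = max(5+20-5, 8+16-5, 16+8-5, 20+5-5, 25+0) = 25
v[6] = max(5+25-5, 8+20-5, 16+16-5, 20+8-5, 25+5-5, 37+0) = 37
v[7] = max(5+37-5, 8+25-5, 16+20-5, …, 37+5-5, 53+0) = 53
v[8] = max(5+53-5, 8+37-5, 16+25-5, …, 53+5-5, 45+0) = 53
v[9] = max(5+53-5, 8+53-5, 16+37-5, …, 45+5-5, 49+0) = 56
v[10] = max(5+56-5, 8+53-5, 16+53-5, …, 49+5-5, 32+0) = 64
One optimal plan: pieces 7 + 3 (1 cut) → ¢69 − ¢5 = ¢64.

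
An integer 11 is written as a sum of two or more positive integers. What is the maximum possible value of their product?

54

Define P[k] = max over 1≤i<k of i · max(k−i, P[k−i]); the inner max lets the remainder stay uncut if that's better.
P[2] = 1·max(1,0) = 1·1 = 1
P[3] = 1·max(2,1) = 1·2 = 2
P[4] = 2·max(2,1) = 2·2 = 4
P[5] = 2·max(3,2) = 2·3 = 6
P[6] = 3·max(3,2) = 3·3 = 9
P[7] = 2·max(5,6) = 2·6 = 12
P[8] = 2·max(6,9) = 2·9 = 18
P[9] = 3·max(6,9) = 3·9 = 27
P[10] = 2·max(8,18) = 2·18 = 36
P[11] = 2·max(9,27) = 2·27 = 54
One optimal split: 3 + 3 + 3 + 2; product 3·3·3·2 = 54.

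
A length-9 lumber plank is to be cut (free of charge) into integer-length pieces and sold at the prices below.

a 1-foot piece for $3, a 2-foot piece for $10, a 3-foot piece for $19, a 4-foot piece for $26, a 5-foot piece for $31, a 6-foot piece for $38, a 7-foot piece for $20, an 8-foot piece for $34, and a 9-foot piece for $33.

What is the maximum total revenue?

Let best[k] be the best obtainable value from length k. For each k, try every first piece i and keep the best of price[i] + best[k−i].
best[1] = 3
best[2] = max(3+3, 10+0) = 10
best[3] = max(3+10, 10+3, 19+0) = 19
best[4] = max(3+19, 10+10, 19+3, 26+0) = 26
best[5] = max(3+26, 10+19, 19+10, 26+3, 31+0) = 31
best[6] = max(3+31, 10+26, 19+19, 26+10, 31+3, 38+0) = 38
best[7] = max(3+38, 10+31, 19+26, …, 38+3, 20+0) = 45
best[8] = max(3+45, 10+38, 19+31, …, 20+3, 34+0) = 52
best[9] = max(3+52, 10+45, 19+38, …, 34+3, 33+0) = 57
One optimal cutting: 3 + 3 + 3 → $19 + $19 + $19 = $57.

57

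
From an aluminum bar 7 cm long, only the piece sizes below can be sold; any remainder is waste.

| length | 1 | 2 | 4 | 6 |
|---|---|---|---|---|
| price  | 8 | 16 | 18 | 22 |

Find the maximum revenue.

Consider every possible first cut. f[k] is the best of p[i]+f[k−i] over all sellable i≤k.
f[1] = 8
f[2] = max(8+8, 16+0) = 16
f[3] = max(8+16, 16+8) = 24
f[4] = max(8+24, 16+16, 18+0) = 32
f[5] = max(8+32, 16+24, 18+8) = 40
f[6] = max(8+40, 16+32, 18+16, 22+0) = 48
f[7] = max(8+48, 16+40, 18+24, 22+8) = 56
One optimal cutting: 1 + 1 + 1 + 1 + 1 + 1 + 1 → $56.

56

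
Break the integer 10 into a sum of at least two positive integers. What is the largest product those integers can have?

36

Let g[k] be the best product for length k (with at least one cut). For each first piece i, the rest contributes max(k−i, g[k−i]).
g[2] = 1*max(1,0) = 1*1 = 1
g[3] = max(1*2, 2*1) = 2
g[4] = max(1*3, 2*2, 3*1) = 4
g[5] = max(1*4, 2*3, 3*2, 4*1) = 6
g[6] = max(1*6, 2*4, 3*3, 4*2, 5*1) = 9
g[7] = max(1*9, 2*6, 3*4, 4*3, 5*2, 6*1) = 12
g[8] = max(1*12, 2*9, 3*6, …, 6*2, 7*1) = 18
g[9] = max(1*18, 2*12, 3*9, …, 7*2, 8*1) = 27
g[10] = max(1*27, 2*18, 3*12, …, 8*2, 9*1) = 36
One optimal split: 3 + 3 + 2 + 2; product 3*3*2*2 = 36.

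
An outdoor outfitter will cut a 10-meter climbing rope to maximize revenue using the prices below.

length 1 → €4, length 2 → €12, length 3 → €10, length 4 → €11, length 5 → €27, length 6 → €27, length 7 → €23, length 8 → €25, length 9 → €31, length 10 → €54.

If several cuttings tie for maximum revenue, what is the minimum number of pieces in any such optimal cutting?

Let r[k] be the best obtainable value from length k. For each k, try every first piece i and keep the best of price[i] + r[k−i].
r[1] = 4
r[2] = max(4+4, 12+0) = 12
r[3] = max(4+12, 12+4, 10+0) = 16
r[4] = max(4+16, 12+12, 10+4, 11+0) = 24
r[5] = max(4+24, 12+16, 10+12, 11+4, 27+0) = 28
r[6] = max(4+28, 12+24, 10+16, 11+12, 27+4, 27+0) = 36
r[7] = max(4+36, 12+28, 10+24, …, 27+4, 23+0) = 40
r[8] = max(4+40, 12+36, 10+28, …, 23+4, 25+0) = 48
r[9] = max(4+48, 12+40, 10+36, …, 25+4, 31+0) = 52
r[10] = max(4+52, 12+48, 10+40, …, 31+4, 54+0) = 60
Maximum revenue is €60.
Now minimize piece count subject to staying optimal: for each k, pieces[k] = 1 + min over i with p[i]+r[k−i]=r[k] of pieces[k−i].
pieces[7] = 4
pieces[8] = 4
pieces[9] = 5
pieces[10] = 5

5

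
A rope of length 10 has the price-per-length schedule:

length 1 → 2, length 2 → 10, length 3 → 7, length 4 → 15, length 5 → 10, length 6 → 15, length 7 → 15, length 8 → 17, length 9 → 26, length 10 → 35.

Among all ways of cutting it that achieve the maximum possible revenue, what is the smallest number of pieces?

Let r[k] be the best obtainable value from length k. For each k, try every first piece i and keep the best of price[i] + r[k−i].
r[1] = 2
r[2] = 10
r[3] = 12  (first piece 1, then r[2]=10)
r[4] = 20  (first piece 2, then r[2]=10)
r[5] = 22  (first piece 1, then r[4]=20)
r[6] = 30  (first piece 2, then r[4]=20)
r[7] = 32  (first piece 1, then r[6]=30)
r[8] = 40  (first piece 2, then r[6]=30)
r[9] = 42  (first piece 1, then r[8]=40)
r[10] = 50  (first piece 2, then r[8]=40)
Maximum revenue is 50.
Now minimize piece count subject to staying optimal: for each k, pieces[k] = 1 + min over i with p[i]+r[k−i]=r[k] of pieces[k−i].
pieces[7] = 4
pieces[8] = 4
pieces[9] = 5
pieces[10] = 5

5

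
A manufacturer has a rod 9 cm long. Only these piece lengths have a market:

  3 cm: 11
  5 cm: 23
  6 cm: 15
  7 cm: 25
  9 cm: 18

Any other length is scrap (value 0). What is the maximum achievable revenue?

Build best[k] bottom-up: best[k] = max over allowed piece i of (p[i] + best[k−i]).
best[1] = 0
best[2] = 0
best[3] = 11
best[4] = 11
best[5] = 23
best[6] = 23
best[7] = 25
best[8] = 34  (first piece 3, then best[5]=23)
best[9] = 34
One optimal cutting: pieces 5 + 3 with 1 cm of scrap → 34.

34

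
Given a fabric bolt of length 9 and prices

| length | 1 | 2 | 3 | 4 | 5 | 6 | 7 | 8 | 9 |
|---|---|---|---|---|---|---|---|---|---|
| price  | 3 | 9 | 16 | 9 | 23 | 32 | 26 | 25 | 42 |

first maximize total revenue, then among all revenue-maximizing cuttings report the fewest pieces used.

Let r[k] be the best obtainable value from length k. For each k, try every first piece i and keep the best of price[i] + r[k−i].
r[1] = 3
r[2] = 9
r[3] = 16
r[4] = 19  (first piece 1, then r[3]=16)
r[5] = 25  (first piece 2, then r[3]=16)
r[6] = 32  (first piece 3, then r[3]=16)
r[7] = 35  (first piece 1, then r[6]=32)
r[8] = 41  (first piece 2, then r[6]=32)
r[9] = 48  (first piece 3, then r[6]=32)
Maximum revenue is $48.
Now minimize piece count subject to staying optimal: for each k, pieces[k] = 1 + min over i with p[i]+r[k−i]=r[k] of pieces[k−i].
pieces[6] = 1
pieces[7] = 2
pieces[8] = 2
pieces[9] = 2

2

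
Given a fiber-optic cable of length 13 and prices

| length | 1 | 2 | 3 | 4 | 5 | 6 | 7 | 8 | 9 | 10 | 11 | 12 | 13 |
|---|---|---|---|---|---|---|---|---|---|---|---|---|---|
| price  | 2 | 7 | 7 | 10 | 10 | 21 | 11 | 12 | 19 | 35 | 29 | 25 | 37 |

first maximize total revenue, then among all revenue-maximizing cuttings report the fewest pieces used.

Let r[k] be the best obtainable value from length k. For each k, try every first piece i and keep the best of price[i] + r[k−i].
r[1] = 2
r[2] = 7
r[3] = 9  (first piece 1, then r[2]=7)
r[4] = 14  (first piece 2, then r[2]=7)
r[5] = 16  (first piece 1, then r[4]=14)
r[6] = 21  (first piece 2, then r[4]=14)
r[7] = 23  (first piece 1, then r[6]=21)
r[8] = 28  (first piece 2, then r[6]=21)
r[9] = 30  (first piece 1, then r[8]=28)
r[10] = 35  (first piece 2, then r[8]=28)
r[11] = 37  (first piece 1, then r[10]=35)
r[12] = 42  (first piece 2, then r[10]=35)
r[13] = 44  (first piece 1, then r[12]=42)
Maximum revenue is $44.
Now minimize piece count subject to staying optimal: for each k, pieces[k] = 1 + min over i with p[i]+r[k−i]=r[k] of pieces[k−i].
pieces[10] = 1
pieces[11] = 2
pieces[12] = 2
pieces[13] = 3

3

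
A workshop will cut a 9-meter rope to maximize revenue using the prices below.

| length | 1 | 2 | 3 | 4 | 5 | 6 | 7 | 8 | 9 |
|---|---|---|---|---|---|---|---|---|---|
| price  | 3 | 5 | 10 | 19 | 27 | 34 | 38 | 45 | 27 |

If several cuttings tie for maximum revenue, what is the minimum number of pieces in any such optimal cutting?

2

Let r[k] be the best obtainable value from length k. For each k, try every first piece i and keep the best of price[i] + r[k−i].
r[1] = 3
r[2] = 6  (first piece 1, then r[1]=3)
r[3] = 10
r[4] = 19
r[5] = 27
r[6] = 34
r[7] = 38
r[8] = 45
r[9] = 48  (first piece 1, then r[8]=45)
Maximum revenue is €48.
Now minimize piece count subject to staying optimal: for each k, pieces[k] = 1 + min over i with p[i]+r[k−i]=r[k] of pieces[k−i].
pieces[6] = 1
pieces[7] = 1
pieces[8] = 1
pieces[9] = 2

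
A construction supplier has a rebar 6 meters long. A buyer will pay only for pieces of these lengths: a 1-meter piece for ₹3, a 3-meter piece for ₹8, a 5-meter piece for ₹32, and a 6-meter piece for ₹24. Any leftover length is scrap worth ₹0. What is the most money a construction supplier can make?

Build f[k] bottom-up: f[k] = max over allowed piece i of (p[i] + f[k−i]).
f[1] = 3
f[2] = 6  (first piece 1, then f[1]=3)
f[3] = max(3+6, 8+0) = 9
f[4] = max(3+9, 8+3) = 12
f[5] = max(3+12, 8+6, 32+0) = 32
f[6] = max(3+32, 8+9, 32+3, 24+0) = 35
One optimal cutting: 5 + 1 → ₹35.

35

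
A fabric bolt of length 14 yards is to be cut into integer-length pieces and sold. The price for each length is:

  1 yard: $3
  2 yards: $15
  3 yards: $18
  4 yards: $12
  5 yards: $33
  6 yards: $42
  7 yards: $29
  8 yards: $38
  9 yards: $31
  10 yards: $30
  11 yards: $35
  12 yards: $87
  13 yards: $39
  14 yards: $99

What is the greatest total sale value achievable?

105

Build R[k] bottom-up: R[k] = max over allowed piece i of (p[i] + R[k−i]).
R[1] = 3
R[2] = 15
R[3] = 18  (first piece 1, then R[2]=15)
R[4] = 30  (first piece 2, then R[2]=15)
R[5] = 33  (first piece 1, then R[4]=30)
R[6] = 45  (first piece 2, then R[4]=30)
R[7] = 48  (first piece 1, then R[6]=45)
R[8] = 60  (first piece 2, then R[6]=45)
R[9] = 63  (first piece 1, then R[8]=60)
R[10] = 75  (first piece 2, then R[8]=60)
R[11] = 78  (first piece 1, then R[10]=75)
R[12] = 90  (first piece 2, then R[10]=75)
R[13] = 93  (first piece 1, then R[12]=90)
R[14] = 105  (first piece 2, then R[12]=90)
One optimal cutting: 2 + 2 + 2 + 2 + 2 + 2 + 2 → $15 + $15 + $15 + $15 + $15 + $15 + $15 = $105.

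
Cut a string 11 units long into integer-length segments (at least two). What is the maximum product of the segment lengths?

Define g[k] = max over 1≤i<k of i · max(k−i, g[k−i]); the inner max lets the remainder stay uncut if that's better.
Small cases: g[2]=1, g[3]=2.
g[4] = max(1*3, 2*2, 3*1) = 4
g[5] = max(1*4, 2*3, 3*2, 4*1) = 6
g[6] = max(1*6, 2*4, 3*3, 4*2, 5*1) = 9
g[7] = max(1*9, 2*6, 3*4, 4*3, 5*2, 6*1) = 12
g[8] = max(1*12, 2*9, 3*6, …, 6*2, 7*1) = 18
g[9] = max(1*18, 2*12, 3*9, …, 7*2, 8*1) = 27
g[10] = max(1*27, 2*18, 3*12, …, 8*2, 9*1) = 36
g[11] = max(1*36, 2*27, 3*18, …, 9*2, 10*1) = 54
One optimal split: 3 + 3 + 3 + 2; product 3*3*3*2 = 54.

54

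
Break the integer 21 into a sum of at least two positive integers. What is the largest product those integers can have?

Let f[k] be the best product for length k (with at least one cut). For each first piece i, the rest contributes max(k−i, f[k−i]).
Small cases: f[2]=1, f[3]=2, f[4]=4, f[5]=6, f[6]=9, f[7]=12, f[8]=18, f[9]=27, f[10]=36, f[11]=54, f[12]=81, f[13]=108, f[14]=162, f[15]=243.
f[16] = max(1*243, 2*162, 3*108, …, 14*2, 15*1) = 324
f[17] = max(1*324, 2*243, 3*162, …, 15*2, 16*1) = 486
f[18] = max(1*486, 2*324, 3*243, …, 16*2, 17*1) = 729
f[19] = max(1*729, 2*486, 3*324, …, 17*2, 18*1) = 972
f[20] = max(1*972, 2*729, 3*486, …, 18*2, 19*1) = 1458
f[21] = max(1*1458, 2*972, 3*729, …, 19*2, 20*1) = 2187
One optimal split: 3 + 3 + 3 + 3 + 3 + 3 + 3; product 3*3*3*3*3*3*3 = 2187.

2187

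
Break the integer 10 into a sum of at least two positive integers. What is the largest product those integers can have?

36

Define g[k] = max over 1≤i<k of i · max(k−i, g[k−i]); the inner max lets the remainder stay uncut if that's better.
Small cases: g[2]=1, g[3]=2.
g[4] = 2×max(2,1) = 2×2 = 4
g[5] = 2×max(3,2) = 2×3 = 6
g[6] = 3×max(3,2) = 3×3 = 9
g[7] = 2×max(5,6) = 2×6 = 12
g[8] = 2×max(6,9) = 2×9 = 18
g[9] = 3×max(6,9) = 3×9 = 27
g[10] = 2×max(8,18) = 2×18 = 36
One optimal split: 3 + 3 + 2 + 2; product 3×3×2×2 = 36.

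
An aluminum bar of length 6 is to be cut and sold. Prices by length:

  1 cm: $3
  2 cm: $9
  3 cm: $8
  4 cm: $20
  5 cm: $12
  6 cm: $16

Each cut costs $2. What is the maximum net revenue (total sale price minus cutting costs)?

Build v[k] bottom-up: v[k] = max over allowed piece i of (p[i] + v[k−i]) − 2 per cut.
v[1] = 3
v[2] = max(3+3-2, 9+0) = 9
v[3] = max(3+9-2, 9+3-2, 8+0) = 10
v[4] = max(3+10-2, 9+9-2, 8+3-2, 20+0) = 20
v[5] = max(3+20-2, 9+10-2, 8+9-2, 20+3-2, 12+0) = 21
v[6] = max(3+21-2, 9+20-2, 8+10-2, 20+9-2, 12+3-2, 16+0) = 27
One optimal plan: pieces 4 + 2 (1 cut) → $29 − $2 = $27.

27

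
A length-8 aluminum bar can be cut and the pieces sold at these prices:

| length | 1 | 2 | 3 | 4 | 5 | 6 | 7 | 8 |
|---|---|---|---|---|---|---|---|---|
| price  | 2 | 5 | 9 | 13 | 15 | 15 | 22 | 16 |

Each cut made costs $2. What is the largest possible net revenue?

24

Let r[k] be the best obtainable value from length k. For each k, try every first piece i and keep the best of price[i] + r[k−i] minus the 2 cut fee when i<k.
r[1] = 2
r[2] = 5
r[3] = 9
r[4] = 13
r[5] = 15
r[6] = 16  (first piece 2, then r[4]=13)
r[7] = 22
r[8] = 24  (first piece 4, then r[4]=13)
One optimal plan: pieces 4 + 4 (1 cut) → $26 − $2 = $24.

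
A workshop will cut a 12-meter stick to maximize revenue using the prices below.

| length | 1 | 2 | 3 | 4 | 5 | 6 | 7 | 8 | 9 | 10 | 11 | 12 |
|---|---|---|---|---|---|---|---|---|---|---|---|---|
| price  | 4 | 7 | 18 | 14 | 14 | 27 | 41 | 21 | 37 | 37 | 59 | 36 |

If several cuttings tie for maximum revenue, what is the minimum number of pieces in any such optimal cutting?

Consider every possible first cut. r[k] is the best of p[i]+r[k−i] over all sellable i≤k.
r[1] = 4
r[2] = 8  (first piece 1, then r[1]=4)
r[3] = 18
r[4] = 22  (first piece 1, then r[3]=18)
r[5] = 26  (first piece 1, then r[4]=22)
r[6] = 36  (first piece 3, then r[3]=18)
r[7] = 41
r[8] = 45  (first piece 1, then r[7]=41)
r[9] = 54  (first piece 3, then r[6]=36)
r[10] = 59  (first piece 3, then r[7]=41)
r[11] = 63  (first piece 1, then r[10]=59)
r[12] = 72  (first piece 3, then r[9]=54)
Maximum revenue is $72.
Now minimize piece count subject to staying optimal: for each k, pieces[k] = 1 + min over i with p[i]+r[k−i]=r[k] of pieces[k−i].
pieces[9] = 3
pieces[10] = 2
pieces[11] = 3
pieces[12] = 4

4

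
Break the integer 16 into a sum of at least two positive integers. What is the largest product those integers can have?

324

Fill g[k] for k=2..16: at each k try every first piece i and multiply by the better of (k−i) uncut or g[k−i].
g[2] = 1×max(1,0) = 1×1 = 1
g[3] = 1×max(2,1) = 1×2 = 2
g[4] = 2×max(2,1) = 2×2 = 4
g[5] = 2×max(3,2) = 2×3 = 6
g[6] = 3×max(3,2) = 3×3 = 9
g[7] = 2×max(5,6) = 2×6 = 12
g[8] = 2×max(6,9) = 2×9 = 18
g[9] = 3×max(6,9) = 3×9 = 27
g[10] = 2×max(8,18) = 2×18 = 36
g[11] = 2×max(9,27) = 2×27 = 54
g[12] = 3×max(9,27) = 3×27 = 81
g[13] = 2×max(11,54) = 2×54 = 108
g[14] = 2×max(12,81) = 2×81 = 162
g[15] = 3×max(12,81) = 3×81 = 243
g[16] = 2×max(14,162) = 2×162 = 324
One optimal split: 3 + 3 + 3 + 3 + 2 + 2; product 3×3×3×3×2×2 = 324.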